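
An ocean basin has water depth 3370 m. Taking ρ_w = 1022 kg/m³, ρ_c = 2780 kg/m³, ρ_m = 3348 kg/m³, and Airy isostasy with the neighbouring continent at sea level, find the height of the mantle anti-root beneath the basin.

Balancing pressure at the compensation depth: replacing crust with seawater at the top is compensated by replacing crust with mantle at the base: d (ρ_c − ρ_w) = a (ρ_m − ρ_c).
a = d (ρ_c − ρ_w)/(ρ_m − ρ_c) = 3370 m × 1758/568 = 10400 m.

10400 m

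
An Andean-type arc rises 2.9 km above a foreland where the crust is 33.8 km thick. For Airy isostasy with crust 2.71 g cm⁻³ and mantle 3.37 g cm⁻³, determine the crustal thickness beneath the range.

Root depth r = h ρ_c / (ρ_m − ρ_c) = 2.9 km × 2.71 / 0.66 = 11.91 km.
Total thickness = T + h + r = 33.8 km + 2.9 km + 11.91 km = 48.6 km.

48.6 km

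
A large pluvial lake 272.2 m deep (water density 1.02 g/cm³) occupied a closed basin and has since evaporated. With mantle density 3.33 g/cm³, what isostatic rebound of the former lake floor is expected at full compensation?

83.4 m

u = d ρ_w/ρ_m = 272.2 m × 1.02/3.33 = 83.4 m.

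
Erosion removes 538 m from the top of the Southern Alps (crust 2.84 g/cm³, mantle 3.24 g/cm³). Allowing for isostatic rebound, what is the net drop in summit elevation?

Rebound u = e ρ_c/ρ_m = 538 m × 2.84/3.24 = 471.6 m.
Net surface drop = e − u = 538 m − 471.6 m = e (ρ_m − ρ_c)/ρ_m = 66.4 m.

66.4 m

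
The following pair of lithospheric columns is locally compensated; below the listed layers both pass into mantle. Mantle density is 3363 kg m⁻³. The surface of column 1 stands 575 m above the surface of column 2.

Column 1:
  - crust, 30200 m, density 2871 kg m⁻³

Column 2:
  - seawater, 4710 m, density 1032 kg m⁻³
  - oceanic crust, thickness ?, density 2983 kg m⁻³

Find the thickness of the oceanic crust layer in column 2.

Take the compensation level at the base of the deeper column (depth z_c below the surface of column 1) and equate Σ ρ_i t_i down to z_c; mantle fills any gap and the z_c terms cancel.
Column 1: 30200×2871 + (z_c − 30200)×3363
Column 2: 575×0 + 4710×1032 + x×2983 + (z_c − 575 − 4710 − x)×3363
The z_c×3363 term appears on both sides and cancels. Collect the known terms of each column as K = Σ(ρt)_known − 3363 × (depth of known layers): K_1 = 86704200 − 3363×30200 = −14858400; K_2 = 4860720 − 3363×(575 + 4710) = −12912735.
Balance: K_1 = K_2 − x×(3363 − 2983), so x = (K_2 − K_1)/(3363 − 2983) = 1945660/380 = 5120 m.

5120 m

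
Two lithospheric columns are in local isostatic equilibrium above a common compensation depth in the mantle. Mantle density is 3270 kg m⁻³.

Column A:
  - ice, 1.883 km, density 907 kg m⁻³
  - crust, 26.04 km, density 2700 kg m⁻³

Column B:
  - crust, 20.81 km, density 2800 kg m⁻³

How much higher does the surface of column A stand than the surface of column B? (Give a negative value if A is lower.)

2.91 km

For any compensation level in the mantle, the mantle terms cancel and isostasy reduces to e = (Σt_A − Σt_B) − (Σ(ρt)_A − Σ(ρt)_B) / ρ_m.
Σt_A = 27.923 km; Σt_B = 20.81 km; Σ(ρt)_A = 72015.881; Σ(ρt)_B = 58268 (in km·kg m⁻³).
e = (27.923 − 20.81) − (72015.881 − 58268) / 3270 = 2.91 km.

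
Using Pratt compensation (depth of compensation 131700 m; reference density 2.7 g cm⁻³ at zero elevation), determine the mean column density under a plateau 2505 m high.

2.65 g cm⁻³

Pratt balance: ρ_ref D = ρ (D + h).
ρ = ρ_ref D/(D + h) = 2.7 × 131700 m/(131700 m + 2505 m) = 2.65 g cm⁻³.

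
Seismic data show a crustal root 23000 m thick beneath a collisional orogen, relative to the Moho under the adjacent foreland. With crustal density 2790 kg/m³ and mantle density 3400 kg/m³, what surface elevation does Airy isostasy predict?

For local isostatic compensation: ρ_c h = (ρ_m − ρ_c) r.
h = r (ρ_m − ρ_c) / ρ_c = 23000 m × (3400 − 2790) / 2790 = 5030 m.

5030 m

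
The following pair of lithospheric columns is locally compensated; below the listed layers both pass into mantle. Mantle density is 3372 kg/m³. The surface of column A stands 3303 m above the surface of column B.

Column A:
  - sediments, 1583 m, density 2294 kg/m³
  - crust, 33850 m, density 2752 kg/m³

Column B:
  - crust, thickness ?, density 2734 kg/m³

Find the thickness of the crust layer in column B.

18100 m

Take the compensation level at the base of the deeper column (depth z_c below the surface of column A) and equate Σ ρ_i t_i down to z_c; mantle fills any gap and the z_c terms cancel.
Column A: 1583×2294 + 33850×2752 + (z_c − 35433)×3372
Column B: 3303×0 + x×2734 + (z_c − 3303 − 0 − x)×3372
The z_c×3372 term appears on both sides and cancels. Collect the known terms of each column as K = Σ(ρt)_known − 3372 × (depth of known layers): K_A = 96786602 − 3372×35433 = −22693474; K_B = 0 − 3372×(3303 + 0) = −11137716.
Balance: K_A = K_B − x×(3372 − 2734), so x = (K_B − K_A)/(3372 − 2734) = 11555800/638 = 18100 m.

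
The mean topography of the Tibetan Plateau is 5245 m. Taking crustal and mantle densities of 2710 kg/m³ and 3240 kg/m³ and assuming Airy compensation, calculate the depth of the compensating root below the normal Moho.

For local isostatic compensation: the weight of the topography is balanced by the buoyancy of the root, ρ_c h = (ρ_m − ρ_c) r.
r = h · ρ_c / (ρ_m − ρ_c) = 5245 m × 2710 / (3240 − 2710) = 26800 m.

26800 m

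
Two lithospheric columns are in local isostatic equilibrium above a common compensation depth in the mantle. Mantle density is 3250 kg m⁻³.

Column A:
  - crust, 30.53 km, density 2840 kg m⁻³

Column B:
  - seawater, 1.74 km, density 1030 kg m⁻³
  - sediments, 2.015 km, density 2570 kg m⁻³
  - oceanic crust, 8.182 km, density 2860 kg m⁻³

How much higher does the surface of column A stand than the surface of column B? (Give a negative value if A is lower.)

1.26 km

For any compensation level in the mantle, the mantle terms cancel and isostasy reduces to e = (Σt_A − Σt_B) − (Σ(ρt)_A − Σ(ρt)_B) / ρ_m.
Σt_A = 30.53 km; Σt_B = 11.937 km; Σ(ρt)_A = 86705.2; Σ(ρt)_B = 30371.27 (in km·kg m⁻³).
e = (30.53 − 11.937) − (86705.2 − 30371.27) / 3250 = 1.26 km.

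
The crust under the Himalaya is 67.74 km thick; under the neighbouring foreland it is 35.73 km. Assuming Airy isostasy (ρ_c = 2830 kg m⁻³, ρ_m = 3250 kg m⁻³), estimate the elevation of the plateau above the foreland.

4.14 km

Excess crust Δ = 67.74 km − 35.73 km = 32.01 km, split between elevation h and root r with h + r = Δ.
Airy balance ρ_c h = (ρ_m − ρ_c) r gives r = h ρ_c/(ρ_m − ρ_c), so h (1 + ρ_c/(ρ_m − ρ_c)) = Δ, i.e. h = Δ (ρ_m − ρ_c)/ρ_m.
h = 32.01 km × 420/3250 = 4.14 km.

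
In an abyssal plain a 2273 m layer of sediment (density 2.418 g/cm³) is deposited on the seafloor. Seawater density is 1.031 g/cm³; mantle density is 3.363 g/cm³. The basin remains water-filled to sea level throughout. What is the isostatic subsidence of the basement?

1350 m

Submarine loading: the sediment displaces seawater, and the subsidence is in turn flooded, so s (ρ_m − ρ_w) = t (ρ_sed − ρ_w).
s = 2273 m × (2.418 − 1.031) / (3.363 − 1.031) = 1350 m.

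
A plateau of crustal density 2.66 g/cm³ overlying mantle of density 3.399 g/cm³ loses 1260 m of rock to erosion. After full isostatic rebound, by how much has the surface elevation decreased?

Rebound u = e ρ_c/ρ_m = 1260 m × 2.66/3.399 = 986.1 m.
Net surface drop = e − u = 1260 m − 986.1 m = e (ρ_m − ρ_c)/ρ_m = 274 m.

274 m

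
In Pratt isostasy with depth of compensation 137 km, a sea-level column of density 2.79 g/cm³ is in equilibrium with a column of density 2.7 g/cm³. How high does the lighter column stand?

ρ_ref D = ρ (D + h) → h = D (ρ_ref − ρ)/ρ.
h = 137 km × (2.79 − 2.7)/2.7 = 4.57 km.

4.57 km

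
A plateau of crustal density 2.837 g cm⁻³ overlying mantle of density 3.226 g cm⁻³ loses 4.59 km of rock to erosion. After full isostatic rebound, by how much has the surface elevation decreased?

0.553 km

Rebound u = e ρ_c/ρ_m = 4.59 km × 2.837/3.226 = 4.037 km.
Net surface drop = e − u = 4.59 km − 4.037 km = e (ρ_m − ρ_c)/ρ_m = 0.553 km.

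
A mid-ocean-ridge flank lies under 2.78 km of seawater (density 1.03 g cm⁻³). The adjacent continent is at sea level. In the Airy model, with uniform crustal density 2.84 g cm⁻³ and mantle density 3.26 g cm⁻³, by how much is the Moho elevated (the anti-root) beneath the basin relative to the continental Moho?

12 km

In Airy isostatic equilibrium: replacing crust with seawater at the top is compensated by replacing crust with mantle at the base: d (ρ_c − ρ_w) = a (ρ_m − ρ_c).
a = d (ρ_c − ρ_w)/(ρ_m − ρ_c) = 2.78 km × 1.81/0.42 = 12 km.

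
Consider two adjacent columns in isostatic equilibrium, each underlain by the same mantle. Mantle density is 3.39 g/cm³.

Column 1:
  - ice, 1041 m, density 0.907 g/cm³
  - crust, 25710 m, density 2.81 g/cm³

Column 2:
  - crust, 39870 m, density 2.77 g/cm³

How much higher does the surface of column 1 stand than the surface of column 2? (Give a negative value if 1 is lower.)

−2130 m

For any compensation level in the mantle, the mantle terms cancel and isostasy reduces to e = (Σt_1 − Σt_2) − (Σ(ρt)_1 − Σ(ρt)_2) / ρ_m.
Σt_1 = 26751 m; Σt_2 = 39870 m; Σ(ρt)_1 = 73189.287; Σ(ρt)_2 = 110439.9 (in m·g/cm³).
e = (26751 − 39870) − (73189.287 − 110439.9) / 3.39 = −2130 m.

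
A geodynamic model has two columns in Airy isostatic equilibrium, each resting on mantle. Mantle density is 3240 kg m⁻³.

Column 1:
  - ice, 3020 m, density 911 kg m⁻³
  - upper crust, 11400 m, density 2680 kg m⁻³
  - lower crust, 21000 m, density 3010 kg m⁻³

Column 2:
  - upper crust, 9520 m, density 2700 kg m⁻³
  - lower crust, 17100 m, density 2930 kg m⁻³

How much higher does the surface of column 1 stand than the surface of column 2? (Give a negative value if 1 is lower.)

2410 m

For any compensation level in the mantle, the mantle terms cancel and isostasy reduces to e = (Σt_1 − Σt_2) − (Σ(ρt)_1 − Σ(ρt)_2) / ρ_m.
Σt_1 = 35420 m; Σt_2 = 26620 m; Σ(ρt)_1 = 96513220; Σ(ρt)_2 = 75807000 (in m·kg m⁻³).
e = (35420 − 26620) − (96513220 − 75807000) / 3240 = 2410 m.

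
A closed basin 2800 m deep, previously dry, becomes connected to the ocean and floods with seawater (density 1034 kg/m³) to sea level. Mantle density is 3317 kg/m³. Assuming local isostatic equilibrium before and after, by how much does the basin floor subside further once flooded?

1270 m

After flooding the water column is d + s deep. Its weight must equal the weight of mantle displaced by the extra subsidence s: (d + s) ρ_w = s ρ_m.
s = d ρ_w / (ρ_m − ρ_w) = 2800 m × 1034/(3317 − 1034) = 1270 m.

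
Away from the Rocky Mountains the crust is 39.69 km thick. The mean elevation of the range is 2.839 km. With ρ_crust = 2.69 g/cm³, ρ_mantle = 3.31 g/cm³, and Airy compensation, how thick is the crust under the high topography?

54.8 km

Root depth r = h ρ_c / (ρ_m − ρ_c) = 2.839 km × 2.69 / 0.62 = 12.32 km.
Total thickness = T + h + r = 39.69 km + 2.839 km + 12.32 km = 54.8 km.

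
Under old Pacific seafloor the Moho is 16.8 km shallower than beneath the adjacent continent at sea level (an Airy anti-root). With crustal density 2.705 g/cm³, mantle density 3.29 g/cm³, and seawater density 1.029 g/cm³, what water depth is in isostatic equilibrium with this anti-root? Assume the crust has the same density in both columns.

Replacing a thickness d of crust by seawater at the top must be balanced by replacing crust with mantle at the base: d (ρ_c − ρ_w) = a (ρ_m − ρ_c).
d = a (ρ_m − ρ_c)/(ρ_c − ρ_w) = 16.8 km × 0.585/1.676 = 5.86 km.

5.86 km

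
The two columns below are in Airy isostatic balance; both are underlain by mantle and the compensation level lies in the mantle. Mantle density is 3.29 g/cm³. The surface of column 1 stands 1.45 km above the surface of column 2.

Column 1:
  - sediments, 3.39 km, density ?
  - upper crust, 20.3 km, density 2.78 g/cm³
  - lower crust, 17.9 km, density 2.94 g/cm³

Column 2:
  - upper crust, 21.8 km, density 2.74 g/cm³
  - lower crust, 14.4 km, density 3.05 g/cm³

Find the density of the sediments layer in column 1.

Take the compensation level at the base of the deeper column (depth z_c below the surface of column 1) and equate Σ ρ_i t_i down to z_c; mantle fills any gap and the z_c terms cancel.
Column 1: 3.39×ρ + 20.3×2.78 + 17.9×2.94 + (z_c − 41.59)×3.29
Column 2: 1.45×0 + 21.8×2.74 + 14.4×3.05 + (z_c − 1.45 − 36.2)×3.29
The z_c×3.29 term appears on both sides and cancels. Collect the known terms of each column as K = Σ(ρt)_known − 3.29 × (depth of known layers): K_1 = 109.06 − 3.29×41.59 = −27.7711; K_2 = 103.652 − 3.29×(1.45 + 36.2) = −20.2165.
Balance: K_1 + 3.39×ρ = K_2, so ρ = (K_2 − K_1)/3.39 = 7.5546/3.39 = 2.23 g/cm³.

2.23 g/cm³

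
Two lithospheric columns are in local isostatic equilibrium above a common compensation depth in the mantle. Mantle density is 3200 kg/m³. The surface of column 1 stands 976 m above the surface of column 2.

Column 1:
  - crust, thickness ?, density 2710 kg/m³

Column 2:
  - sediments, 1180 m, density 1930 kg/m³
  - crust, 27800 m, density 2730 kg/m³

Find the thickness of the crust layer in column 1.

Take the compensation level at the base of the deeper column (depth z_c below the surface of column 1) and equate Σ ρ_i t_i down to z_c; mantle fills any gap and the z_c terms cancel.
Column 1: x×2710 + (z_c − 0 − x)×3200
Column 2: 976×0 + 1180×1930 + 27800×2730 + (z_c − 976 − 28980)×3200
The z_c×3200 term appears on both sides and cancels. Collect the known terms of each column as K = Σ(ρt)_known − 3200 × (depth of known layers): K_1 = 0 − 3200×0 = 0; K_2 = 78171400 − 3200×(976 + 28980) = −17687800.
Balance: K_1 − x×(3200 − 2710) = K_2, so x = (K_1 − K_2)/(3200 − 2710) = 17687800/490 = 36100 m.

36100 m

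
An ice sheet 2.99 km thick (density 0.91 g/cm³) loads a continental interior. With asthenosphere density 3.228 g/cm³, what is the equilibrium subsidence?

0.843 km

Balancing pressure at the compensation depth: the ice load ρ_ice t is balanced by mantle displaced below, ρ_m s.
s = t ρ_ice / ρ_m = 2.99 km × 0.91/3.228 = 0.843 km.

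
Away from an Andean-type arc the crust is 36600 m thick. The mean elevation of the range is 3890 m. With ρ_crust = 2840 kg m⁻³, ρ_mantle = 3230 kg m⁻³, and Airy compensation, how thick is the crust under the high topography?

68800 m

Root depth r = h ρ_c / (ρ_m − ρ_c) = 3890 m × 2840 / 390 = 28330 m.
Total thickness = T + h + r = 36600 m + 3890 m + 28330 m = 68800 m.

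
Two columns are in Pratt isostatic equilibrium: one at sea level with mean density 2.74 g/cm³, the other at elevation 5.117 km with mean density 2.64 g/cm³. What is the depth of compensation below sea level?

135 km

ρ_ref D = ρ (D + h) → D (ρ_ref − ρ) = ρ h.
D = ρ h/(ρ_ref − ρ) = 2.64 × 5.117 km/(2.74 − 2.64) = 135 km.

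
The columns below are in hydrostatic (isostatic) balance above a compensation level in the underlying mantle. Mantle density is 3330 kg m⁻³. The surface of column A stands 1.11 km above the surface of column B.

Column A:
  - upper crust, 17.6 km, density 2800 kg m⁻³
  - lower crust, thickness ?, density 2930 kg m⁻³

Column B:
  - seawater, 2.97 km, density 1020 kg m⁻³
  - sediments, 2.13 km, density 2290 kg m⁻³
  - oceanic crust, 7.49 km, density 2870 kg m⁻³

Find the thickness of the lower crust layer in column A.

Take the compensation level at the base of the deeper column (depth z_c below the surface of column A) and equate Σ ρ_i t_i down to z_c; mantle fills any gap and the z_c terms cancel.
Column A: 17.6×2800 + x×2930 + (z_c − 17.6 − x)×3330
Column B: 1.11×0 + 2.97×1020 + 2.13×2290 + 7.49×2870 + (z_c − 1.11 − 12.59)×3330
The z_c×3330 term appears on both sides and cancels. Collect the known terms of each column as K = Σ(ρt)_known − 3330 × (depth of known layers): K_A = 49280 − 3330×17.6 = −9328; K_B = 29403.4 − 3330×(1.11 + 12.59) = −16217.6.
Balance: K_A − x×(3330 − 2930) = K_B, so x = (K_A − K_B)/(3330 − 2930) = 6889.6/400 = 17.2 km.

17.2 km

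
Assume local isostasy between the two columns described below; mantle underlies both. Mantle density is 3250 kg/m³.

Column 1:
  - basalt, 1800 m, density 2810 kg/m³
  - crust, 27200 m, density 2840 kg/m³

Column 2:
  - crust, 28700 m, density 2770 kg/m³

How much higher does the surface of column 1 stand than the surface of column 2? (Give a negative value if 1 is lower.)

For any compensation level in the mantle, the mantle terms cancel and isostasy reduces to e = (Σt_1 − Σt_2) − (Σ(ρt)_1 − Σ(ρt)_2) / ρ_m.
Σt_1 = 29000 m; Σt_2 = 28700 m; Σ(ρt)_1 = 82306000; Σ(ρt)_2 = 79499000 (in m·kg/m³).
e = (29000 − 28700) − (82306000 − 79499000) / 3250 = −564 m.

−564 m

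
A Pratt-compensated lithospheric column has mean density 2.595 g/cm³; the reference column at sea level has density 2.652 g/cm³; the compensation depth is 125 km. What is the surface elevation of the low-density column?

2.75 km

ρ_ref D = ρ (D + h) → h = D (ρ_ref − ρ)/ρ.
h = 125 km × (2.652 − 2.595)/2.595 = 2.75 km.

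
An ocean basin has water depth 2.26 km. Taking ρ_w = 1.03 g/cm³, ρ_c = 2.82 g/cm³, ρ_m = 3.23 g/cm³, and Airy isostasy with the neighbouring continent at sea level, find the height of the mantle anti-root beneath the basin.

Balancing pressure at the compensation depth: replacing crust with seawater at the top is compensated by replacing crust with mantle at the base: d (ρ_c − ρ_w) = a (ρ_m − ρ_c).
a = d (ρ_c − ρ_w)/(ρ_m − ρ_c) = 2.26 km × 1.79/0.41 = 9.87 km.

9.87 km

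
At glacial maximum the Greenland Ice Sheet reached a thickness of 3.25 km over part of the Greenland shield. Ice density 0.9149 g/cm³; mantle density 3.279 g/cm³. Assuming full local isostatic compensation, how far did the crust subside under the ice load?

In Airy isostatic equilibrium: the ice load ρ_ice t is balanced by mantle displaced below, ρ_m s.
s = t ρ_ice / ρ_m = 3.25 km × 0.9149/3.279 = 0.907 km.

0.907 km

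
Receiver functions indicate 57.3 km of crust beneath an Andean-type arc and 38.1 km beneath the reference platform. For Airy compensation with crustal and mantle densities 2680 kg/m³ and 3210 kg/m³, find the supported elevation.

3.17 km

Excess crust Δ = 57.3 km − 38.1 km = 19.2 km, split between elevation h and root r with h + r = Δ.
Airy balance ρ_c h = (ρ_m − ρ_c) r gives r = h ρ_c/(ρ_m − ρ_c), so h (1 + ρ_c/(ρ_m − ρ_c)) = Δ, i.e. h = Δ (ρ_m − ρ_c)/ρ_m.
h = 19.2 km × 530/3210 = 3.17 km.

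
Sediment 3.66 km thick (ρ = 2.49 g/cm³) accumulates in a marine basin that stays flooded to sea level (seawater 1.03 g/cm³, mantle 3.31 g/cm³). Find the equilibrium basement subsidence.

2.34 km

Submarine loading: the sediment displaces seawater, and the subsidence is in turn flooded, so s (ρ_m − ρ_w) = t (ρ_sed − ρ_w).
s = 3.66 km × (2.49 − 1.03) / (3.31 − 1.03) = 2.34 km.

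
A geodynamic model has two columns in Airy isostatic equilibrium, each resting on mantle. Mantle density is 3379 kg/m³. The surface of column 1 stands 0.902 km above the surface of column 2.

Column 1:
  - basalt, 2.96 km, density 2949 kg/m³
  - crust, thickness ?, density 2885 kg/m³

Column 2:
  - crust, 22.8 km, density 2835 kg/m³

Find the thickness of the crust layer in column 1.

28.7 km

Take the compensation level at the base of the deeper column (depth z_c below the surface of column 1) and equate Σ ρ_i t_i down to z_c; mantle fills any gap and the z_c terms cancel.
Column 1: 2.96×2949 + x×2885 + (z_c − 2.96 − x)×3379
Column 2: 0.902×0 + 22.8×2835 + (z_c − 0.902 − 22.8)×3379
The z_c×3379 term appears on both sides and cancels. Collect the known terms of each column as K = Σ(ρt)_known − 3379 × (depth of known layers): K_1 = 8729.04 − 3379×2.96 = −1272.8; K_2 = 64638 − 3379×(0.902 + 22.8) = −15451.058.
Balance: K_1 − x×(3379 − 2885) = K_2, so x = (K_1 − K_2)/(3379 − 2885) = 14178.3/494 = 28.7 km.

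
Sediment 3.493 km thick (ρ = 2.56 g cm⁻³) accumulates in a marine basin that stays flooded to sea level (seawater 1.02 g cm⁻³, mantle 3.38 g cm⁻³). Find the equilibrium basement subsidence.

Submarine loading: the sediment displaces seawater, and the subsidence is in turn flooded, so s (ρ_m − ρ_w) = t (ρ_sed − ρ_w).
s = 3.493 km × (2.56 − 1.02) / (3.38 − 1.02) = 2.28 km.

2.28 km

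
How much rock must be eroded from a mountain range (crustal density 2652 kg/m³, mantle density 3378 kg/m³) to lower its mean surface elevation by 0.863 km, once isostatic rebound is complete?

Net drop Δ = e − u = e − e ρ_c/ρ_m = e (ρ_m − ρ_c)/ρ_m.
e = Δ ρ_m/(ρ_m − ρ_c) = 0.863 km × 3378/726 = 4.02 km.

4.02 km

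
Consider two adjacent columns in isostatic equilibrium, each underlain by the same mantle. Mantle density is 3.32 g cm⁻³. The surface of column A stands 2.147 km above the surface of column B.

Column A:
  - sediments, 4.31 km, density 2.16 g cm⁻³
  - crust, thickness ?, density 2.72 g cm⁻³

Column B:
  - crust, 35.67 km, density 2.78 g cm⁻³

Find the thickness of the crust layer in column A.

35.7 km

Take the compensation level at the base of the deeper column (depth z_c below the surface of column A) and equate Σ ρ_i t_i down to z_c; mantle fills any gap and the z_c terms cancel.
Column A: 4.31×2.16 + x×2.72 + (z_c − 4.31 − x)×3.32
Column B: 2.147×0 + 35.67×2.78 + (z_c − 2.147 − 35.67)×3.32
The z_c×3.32 term appears on both sides and cancels. Collect the known terms of each column as K = Σ(ρt)_known − 3.32 × (depth of known layers): K_A = 9.3096 − 3.32×4.31 = −4.9996; K_B = 99.1626 − 3.32×(2.147 + 35.67) = −26.38984.
Balance: K_A − x×(3.32 − 2.72) = K_B, so x = (K_A − K_B)/(3.32 − 2.72) = 21.3902/0.6 = 35.7 km.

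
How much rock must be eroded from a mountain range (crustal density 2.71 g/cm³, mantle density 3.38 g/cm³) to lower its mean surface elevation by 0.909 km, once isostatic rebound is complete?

4.59 km

Net drop Δ = e − u = e − e ρ_c/ρ_m = e (ρ_m − ρ_c)/ρ_m.
e = Δ ρ_m/(ρ_m − ρ_c) = 0.909 km × 3.38/0.67 = 4.59 km.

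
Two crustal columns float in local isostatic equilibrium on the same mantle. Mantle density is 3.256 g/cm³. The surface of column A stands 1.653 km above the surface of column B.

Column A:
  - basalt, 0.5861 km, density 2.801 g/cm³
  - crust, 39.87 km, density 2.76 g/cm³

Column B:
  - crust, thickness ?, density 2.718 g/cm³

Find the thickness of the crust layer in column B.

Take the compensation level at the base of the deeper column (depth z_c below the surface of column A) and equate Σ ρ_i t_i down to z_c; mantle fills any gap and the z_c terms cancel.
Column A: 0.5861×2.801 + 39.87×2.76 + (z_c − 40.4561)×3.256
Column B: 1.653×0 + x×2.718 + (z_c − 1.653 − 0 − x)×3.256
The z_c×3.256 term appears on both sides and cancels. Collect the known terms of each column as K = Σ(ρt)_known − 3.256 × (depth of known layers): K_A = 111.682866 − 3.256×40.4561 = −20.0421955; K_B = 0 − 3.256×(1.653 + 0) = −5.382168.
Balance: K_A = K_B − x×(3.256 − 2.718), so x = (K_B − K_A)/(3.256 − 2.718) = 14.66/0.538 = 27.2 km.

27.2 km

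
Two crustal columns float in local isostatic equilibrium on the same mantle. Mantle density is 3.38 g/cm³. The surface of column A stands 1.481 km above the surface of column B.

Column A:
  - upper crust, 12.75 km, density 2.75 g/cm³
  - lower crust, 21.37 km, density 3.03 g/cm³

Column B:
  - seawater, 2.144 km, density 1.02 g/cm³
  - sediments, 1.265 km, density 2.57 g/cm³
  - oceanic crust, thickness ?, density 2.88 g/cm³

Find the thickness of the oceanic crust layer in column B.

Take the compensation level at the base of the deeper column (depth z_c below the surface of column A) and equate Σ ρ_i t_i down to z_c; mantle fills any gap and the z_c terms cancel.
Column A: 12.75×2.75 + 21.37×3.03 + (z_c − 34.12)×3.38
Column B: 1.481×0 + 2.144×1.02 + 1.265×2.57 + x×2.88 + (z_c − 1.481 − 3.409 − x)×3.38
The z_c×3.38 term appears on both sides and cancels. Collect the known terms of each column as K = Σ(ρt)_known − 3.38 × (depth of known layers): K_A = 99.8136 − 3.38×34.12 = −15.512; K_B = 5.43793 − 3.38×(1.481 + 3.409) = −11.09027.
Balance: K_A = K_B − x×(3.38 − 2.88), so x = (K_B − K_A)/(3.38 − 2.88) = 4.42173/0.5 = 8.84 km.

8.84 km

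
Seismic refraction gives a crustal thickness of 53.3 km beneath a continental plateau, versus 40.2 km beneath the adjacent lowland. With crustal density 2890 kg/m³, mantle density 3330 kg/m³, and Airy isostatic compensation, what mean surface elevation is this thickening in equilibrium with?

1.73 km

Excess crust Δ = 53.3 km − 40.2 km = 13.1 km, split between elevation h and root r with h + r = Δ.
Airy balance ρ_c h = (ρ_m − ρ_c) r gives r = h ρ_c/(ρ_m − ρ_c), so h (1 + ρ_c/(ρ_m − ρ_c)) = Δ, i.e. h = Δ (ρ_m − ρ_c)/ρ_m.
h = 13.1 km × 440/3330 = 1.73 km.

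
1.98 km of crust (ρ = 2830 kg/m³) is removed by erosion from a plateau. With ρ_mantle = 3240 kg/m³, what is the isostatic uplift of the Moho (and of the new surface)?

1.73 km

Unloading: uplift u = e ρ_c/ρ_m = 1.98 km × 2830/3240 = 1.73 km.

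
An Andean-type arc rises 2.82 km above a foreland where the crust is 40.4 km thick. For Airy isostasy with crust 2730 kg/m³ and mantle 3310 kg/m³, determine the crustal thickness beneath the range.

Root depth r = h ρ_c / (ρ_m − ρ_c) = 2.82 km × 2730 / 580 = 13.27 km.
Total thickness = T + h + r = 40.4 km + 2.82 km + 13.27 km = 56.5 km.

56.5 km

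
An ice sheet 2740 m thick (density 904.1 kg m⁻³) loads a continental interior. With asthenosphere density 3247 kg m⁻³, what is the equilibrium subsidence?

Balancing pressure at the compensation depth: the ice load ρ_ice t is balanced by mantle displaced below, ρ_m s.
s = t ρ_ice / ρ_m = 2740 m × 904.1/3247 = 763 m.

763 m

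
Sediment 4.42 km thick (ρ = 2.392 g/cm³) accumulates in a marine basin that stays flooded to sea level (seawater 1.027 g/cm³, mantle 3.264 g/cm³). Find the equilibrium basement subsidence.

2.7 km

Submarine loading: the sediment displaces seawater, and the subsidence is in turn flooded, so s (ρ_m − ρ_w) = t (ρ_sed − ρ_w).
s = 4.42 km × (2.392 − 1.027) / (3.264 − 1.027) = 2.7 km.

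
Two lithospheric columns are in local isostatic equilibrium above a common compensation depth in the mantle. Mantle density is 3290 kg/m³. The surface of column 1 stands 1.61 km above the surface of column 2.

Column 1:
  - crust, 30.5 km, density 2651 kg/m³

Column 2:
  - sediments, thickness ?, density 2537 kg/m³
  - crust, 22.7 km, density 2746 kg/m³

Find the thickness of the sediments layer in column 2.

2.45 km

Take the compensation level at the base of the deeper column (depth z_c below the surface of column 1) and equate Σ ρ_i t_i down to z_c; mantle fills any gap and the z_c terms cancel.
Column 1: 30.5×2651 + (z_c − 30.5)×3290
Column 2: 1.61×0 + x×2537 + 22.7×2746 + (z_c − 1.61 − 22.7 − x)×3290
The z_c×3290 term appears on both sides and cancels. Collect the known terms of each column as K = Σ(ρt)_known − 3290 × (depth of known layers): K_1 = 80855.5 − 3290×30.5 = −19489.5; K_2 = 62334.2 − 3290×(1.61 + 22.7) = −17645.7.
Balance: K_1 = K_2 − x×(3290 − 2537), so x = (K_2 − K_1)/(3290 − 2537) = 1843.8/753 = 2.45 km.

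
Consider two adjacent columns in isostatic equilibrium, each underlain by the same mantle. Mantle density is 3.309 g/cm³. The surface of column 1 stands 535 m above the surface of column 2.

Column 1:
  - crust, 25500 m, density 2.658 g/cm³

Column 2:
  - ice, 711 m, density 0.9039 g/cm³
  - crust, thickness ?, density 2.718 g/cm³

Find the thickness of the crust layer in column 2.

Take the compensation level at the base of the deeper column (depth z_c below the surface of column 1) and equate Σ ρ_i t_i down to z_c; mantle fills any gap and the z_c terms cancel.
Column 1: 25500×2.658 + (z_c − 25500)×3.309
Column 2: 535×0 + 711×0.9039 + x×2.718 + (z_c − 535 − 711 − x)×3.309
The z_c×3.309 term appears on both sides and cancels. Collect the known terms of each column as K = Σ(ρt)_known − 3.309 × (depth of known layers): K_1 = 67779 − 3.309×25500 = −16600.5; K_2 = 642.6729 − 3.309×(535 + 711) = −3480.3411.
Balance: K_1 = K_2 − x×(3.309 − 2.718), so x = (K_2 − K_1)/(3.309 − 2.718) = 13120.2/0.591 = 22200 m.

22200 m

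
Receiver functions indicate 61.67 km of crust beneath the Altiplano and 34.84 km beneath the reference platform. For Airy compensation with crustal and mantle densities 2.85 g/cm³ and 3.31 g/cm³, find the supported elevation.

Excess crust Δ = 61.67 km − 34.84 km = 26.83 km, split between elevation h and root r with h + r = Δ.
Airy balance ρ_c h = (ρ_m − ρ_c) r gives r = h ρ_c/(ρ_m − ρ_c), so h (1 + ρ_c/(ρ_m − ρ_c)) = Δ, i.e. h = Δ (ρ_m − ρ_c)/ρ_m.
h = 26.83 km × 0.46/3.31 = 3.73 km.

3.73 km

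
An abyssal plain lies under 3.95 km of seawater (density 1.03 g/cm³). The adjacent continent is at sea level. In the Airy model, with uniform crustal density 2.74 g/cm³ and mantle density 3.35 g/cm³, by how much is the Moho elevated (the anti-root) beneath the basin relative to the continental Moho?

11.1 km

In Airy isostatic equilibrium: replacing crust with seawater at the top is compensated by replacing crust with mantle at the base: d (ρ_c − ρ_w) = a (ρ_m − ρ_c).
a = d (ρ_c − ρ_w)/(ρ_m − ρ_c) = 3.95 km × 1.71/0.61 = 11.1 km.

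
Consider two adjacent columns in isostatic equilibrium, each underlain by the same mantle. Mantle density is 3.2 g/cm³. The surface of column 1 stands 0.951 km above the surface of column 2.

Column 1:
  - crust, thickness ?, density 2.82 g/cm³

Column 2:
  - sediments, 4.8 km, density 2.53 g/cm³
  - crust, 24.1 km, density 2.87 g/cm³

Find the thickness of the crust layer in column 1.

Take the compensation level at the base of the deeper column (depth z_c below the surface of column 1) and equate Σ ρ_i t_i down to z_c; mantle fills any gap and the z_c terms cancel.
Column 1: x×2.82 + (z_c − 0 − x)×3.2
Column 2: 0.951×0 + 4.8×2.53 + 24.1×2.87 + (z_c − 0.951 − 28.9)×3.2
The z_c×3.2 term appears on both sides and cancels. Collect the known terms of each column as K = Σ(ρt)_known − 3.2 × (depth of known layers): K_1 = 0 − 3.2×0 = 0; K_2 = 81.311 − 3.2×(0.951 + 28.9) = −14.2122.
Balance: K_1 − x×(3.2 − 2.82) = K_2, so x = (K_1 − K_2)/(3.2 − 2.82) = 14.2122/0.38 = 37.4 km.

37.4 km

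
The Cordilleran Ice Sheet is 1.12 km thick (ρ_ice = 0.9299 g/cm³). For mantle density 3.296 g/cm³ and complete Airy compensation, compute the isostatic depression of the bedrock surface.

0.316 km

Isostatic balance requires: the ice load ρ_ice t is balanced by mantle displaced below, ρ_m s.
s = t ρ_ice / ρ_m = 1.12 km × 0.9299/3.296 = 0.316 km.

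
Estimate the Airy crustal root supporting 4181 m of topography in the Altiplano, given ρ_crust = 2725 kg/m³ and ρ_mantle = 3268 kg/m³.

In Airy isostatic equilibrium: the weight of the topography is balanced by the buoyancy of the root, ρ_c h = (ρ_m − ρ_c) r.
r = h · ρ_c / (ρ_m − ρ_c) = 4181 m × 2725 / (3268 − 2725) = 21000 m.

21000 m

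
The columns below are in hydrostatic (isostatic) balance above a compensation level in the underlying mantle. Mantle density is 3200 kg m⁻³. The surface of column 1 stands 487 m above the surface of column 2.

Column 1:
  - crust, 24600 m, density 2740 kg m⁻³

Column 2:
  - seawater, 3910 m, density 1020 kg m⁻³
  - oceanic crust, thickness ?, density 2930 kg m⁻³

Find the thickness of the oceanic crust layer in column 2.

4570 m

Take the compensation level at the base of the deeper column (depth z_c below the surface of column 1) and equate Σ ρ_i t_i down to z_c; mantle fills any gap and the z_c terms cancel.
Column 1: 24600×2740 + (z_c − 24600)×3200
Column 2: 487×0 + 3910×1020 + x×2930 + (z_c − 487 − 3910 − x)×3200
The z_c×3200 term appears on both sides and cancels. Collect the known terms of each column as K = Σ(ρt)_known − 3200 × (depth of known layers): K_1 = 67404000 − 3200×24600 = −11316000; K_2 = 3988200 − 3200×(487 + 3910) = −10082200.
Balance: K_1 = K_2 − x×(3200 − 2930), so x = (K_2 − K_1)/(3200 − 2930) = 1233800/270 = 4570 m.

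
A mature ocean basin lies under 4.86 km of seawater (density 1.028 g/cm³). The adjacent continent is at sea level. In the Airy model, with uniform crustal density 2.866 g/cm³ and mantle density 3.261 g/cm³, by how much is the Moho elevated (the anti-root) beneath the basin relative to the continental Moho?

22.6 km

By Archimedes' principle applied to the lithosphere: replacing crust with seawater at the top is compensated by replacing crust with mantle at the base: d (ρ_c − ρ_w) = a (ρ_m − ρ_c).
a = d (ρ_c − ρ_w)/(ρ_m − ρ_c) = 4.86 km × 1.838/0.395 = 22.6 km.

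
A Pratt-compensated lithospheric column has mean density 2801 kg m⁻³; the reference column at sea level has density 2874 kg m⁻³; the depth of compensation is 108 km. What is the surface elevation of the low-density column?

2.81 km

ρ_ref D = ρ (D + h) → h = D (ρ_ref − ρ)/ρ.
h = 108 km × (2874 − 2801)/2801 = 2.81 km.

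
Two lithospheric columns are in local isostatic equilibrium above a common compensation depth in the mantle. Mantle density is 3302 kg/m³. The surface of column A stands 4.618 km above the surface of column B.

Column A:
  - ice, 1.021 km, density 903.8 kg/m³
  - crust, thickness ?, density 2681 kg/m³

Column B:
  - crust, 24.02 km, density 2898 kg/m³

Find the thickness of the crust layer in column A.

36.2 km

Take the compensation level at the base of the deeper column (depth z_c below the surface of column A) and equate Σ ρ_i t_i down to z_c; mantle fills any gap and the z_c terms cancel.
Column A: 1.021×903.8 + x×2681 + (z_c − 1.021 − x)×3302
Column B: 4.618×0 + 24.02×2898 + (z_c − 4.618 − 24.02)×3302
The z_c×3302 term appears on both sides and cancels. Collect the known terms of each column as K = Σ(ρt)_known − 3302 × (depth of known layers): K_A = 922.7798 − 3302×1.021 = −2448.5622; K_B = 69609.96 − 3302×(4.618 + 24.02) = −24952.716.
Balance: K_A − x×(3302 − 2681) = K_B, so x = (K_A − K_B)/(3302 − 2681) = 22504.2/621 = 36.2 km.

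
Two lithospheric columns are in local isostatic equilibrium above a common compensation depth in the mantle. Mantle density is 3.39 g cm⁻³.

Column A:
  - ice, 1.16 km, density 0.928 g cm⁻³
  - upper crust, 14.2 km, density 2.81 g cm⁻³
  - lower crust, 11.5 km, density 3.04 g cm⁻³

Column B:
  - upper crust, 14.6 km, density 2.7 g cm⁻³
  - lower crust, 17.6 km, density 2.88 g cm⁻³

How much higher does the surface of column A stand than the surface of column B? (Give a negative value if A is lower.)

−1.16 km

For any compensation level in the mantle, the mantle terms cancel and isostasy reduces to e = (Σt_A − Σt_B) − (Σ(ρt)_A − Σ(ρt)_B) / ρ_m.
Σt_A = 26.86 km; Σt_B = 32.2 km; Σ(ρt)_A = 75.93848; Σ(ρt)_B = 90.108 (in km·g cm⁻³).
e = (26.86 − 32.2) − (75.93848 − 90.108) / 3.39 = −1.16 km.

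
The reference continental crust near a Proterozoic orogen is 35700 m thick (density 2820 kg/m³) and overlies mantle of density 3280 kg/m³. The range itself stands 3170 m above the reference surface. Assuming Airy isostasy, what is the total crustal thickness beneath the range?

58300 m

Root depth r = h ρ_c / (ρ_m − ρ_c) = 3170 m × 2820 / 460 = 19430 m.
Total thickness = T + h + r = 35700 m + 3170 m + 19430 m = 58300 m.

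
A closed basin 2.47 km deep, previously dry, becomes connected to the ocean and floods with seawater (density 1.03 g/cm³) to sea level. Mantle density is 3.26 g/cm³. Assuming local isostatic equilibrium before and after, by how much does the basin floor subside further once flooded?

1.14 km

After flooding the water column is d + s deep. Its weight must equal the weight of mantle displaced by the extra subsidence s: (d + s) ρ_w = s ρ_m.
s = d ρ_w / (ρ_m − ρ_w) = 2.47 km × 1.03/(3.26 − 1.03) = 1.14 km.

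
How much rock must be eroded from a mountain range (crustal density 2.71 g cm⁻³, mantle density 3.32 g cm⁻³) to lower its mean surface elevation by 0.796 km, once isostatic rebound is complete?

Net drop Δ = e − u = e − e ρ_c/ρ_m = e (ρ_m − ρ_c)/ρ_m.
e = Δ ρ_m/(ρ_m − ρ_c) = 0.796 km × 3.32/0.61 = 4.33 km.

4.33 km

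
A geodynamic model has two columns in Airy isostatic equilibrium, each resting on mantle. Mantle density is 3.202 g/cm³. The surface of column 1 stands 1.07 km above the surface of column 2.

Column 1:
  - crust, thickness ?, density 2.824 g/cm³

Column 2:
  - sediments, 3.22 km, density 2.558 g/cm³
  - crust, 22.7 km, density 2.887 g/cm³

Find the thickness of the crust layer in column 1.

Take the compensation level at the base of the deeper column (depth z_c below the surface of column 1) and equate Σ ρ_i t_i down to z_c; mantle fills any gap and the z_c terms cancel.
Column 1: x×2.824 + (z_c − 0 − x)×3.202
Column 2: 1.07×0 + 3.22×2.558 + 22.7×2.887 + (z_c − 1.07 − 25.92)×3.202
The z_c×3.202 term appears on both sides and cancels. Collect the known terms of each column as K = Σ(ρt)_known − 3.202 × (depth of known layers): K_1 = 0 − 3.202×0 = 0; K_2 = 73.77166 − 3.202×(1.07 + 25.92) = −12.65032.
Balance: K_1 − x×(3.202 − 2.824) = K_2, so x = (K_1 − K_2)/(3.202 − 2.824) = 12.6503/0.378 = 33.5 km.

33.5 km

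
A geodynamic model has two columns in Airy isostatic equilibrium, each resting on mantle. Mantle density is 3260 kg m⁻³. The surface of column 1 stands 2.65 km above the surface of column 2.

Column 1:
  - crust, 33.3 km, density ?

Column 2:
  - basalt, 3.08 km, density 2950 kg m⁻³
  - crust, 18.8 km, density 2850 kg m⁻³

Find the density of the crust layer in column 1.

Take the compensation level at the base of the deeper column (depth z_c below the surface of column 1) and equate Σ ρ_i t_i down to z_c; mantle fills any gap and the z_c terms cancel.
Column 1: 33.3×ρ + (z_c − 33.3)×3260
Column 2: 2.65×0 + 3.08×2950 + 18.8×2850 + (z_c − 2.65 − 21.88)×3260
The z_c×3260 term appears on both sides and cancels. Collect the known terms of each column as K = Σ(ρt)_known − 3260 × (depth of known layers): K_1 = 0 − 3260×33.3 = −108558; K_2 = 62666 − 3260×(2.65 + 21.88) = −17301.8.
Balance: K_1 + 33.3×ρ = K_2, so ρ = (K_2 − K_1)/33.3 = 91256.2/33.3 = 2740 kg m⁻³.

2740 kg m⁻³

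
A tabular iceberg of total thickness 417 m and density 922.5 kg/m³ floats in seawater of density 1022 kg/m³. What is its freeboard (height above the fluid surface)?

40.6 m

Floating equilibrium: submerged depth d = t ρ_obj/ρ_fluid = 417 m × 922.5/1022 = 376.4 m.
Freeboard = t − d = 417 m − 376.4 m = 40.6 m.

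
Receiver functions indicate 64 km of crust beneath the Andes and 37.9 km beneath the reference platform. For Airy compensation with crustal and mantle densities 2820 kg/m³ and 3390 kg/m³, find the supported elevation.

Excess crust Δ = 64 km − 37.9 km = 26.1 km, split between elevation h and root r with h + r = Δ.
Airy balance ρ_c h = (ρ_m − ρ_c) r gives r = h ρ_c/(ρ_m − ρ_c), so h (1 + ρ_c/(ρ_m − ρ_c)) = Δ, i.e. h = Δ (ρ_m − ρ_c)/ρ_m.
h = 26.1 km × 570/3390 = 4.39 km.

4.39 km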